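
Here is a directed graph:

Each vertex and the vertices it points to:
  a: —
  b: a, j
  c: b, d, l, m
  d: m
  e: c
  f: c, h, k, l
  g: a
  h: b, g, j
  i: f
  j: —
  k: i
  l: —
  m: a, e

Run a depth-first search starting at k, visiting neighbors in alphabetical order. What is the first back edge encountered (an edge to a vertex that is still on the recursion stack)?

e->c

DFS from k (visiting neighbors in alphabetical order); mark gray on enter, black on exit:
k gray
  i gray
    f gray
      c gray
        b gray
          a gray
          a black
          j gray
          j black
        b black
        d gray
          m gray
            m→a: a black — skip
            e gray
              e→c: c is gray → back edge
First back edge: e → c.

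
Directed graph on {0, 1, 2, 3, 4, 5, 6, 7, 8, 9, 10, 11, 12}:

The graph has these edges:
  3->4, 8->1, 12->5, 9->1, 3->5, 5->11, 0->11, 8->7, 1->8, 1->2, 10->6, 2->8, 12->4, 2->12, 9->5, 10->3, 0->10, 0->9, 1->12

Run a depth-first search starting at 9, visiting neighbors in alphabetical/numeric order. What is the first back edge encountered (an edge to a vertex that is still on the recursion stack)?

8→1

DFS from 9 (visiting neighbors in alphabetical/numeric order); mark gray on enter, black on exit:
9 gray
  1 gray
    2 gray
      8 gray
        8→1: 1 is gray → back edge
First back edge: 8 → 1.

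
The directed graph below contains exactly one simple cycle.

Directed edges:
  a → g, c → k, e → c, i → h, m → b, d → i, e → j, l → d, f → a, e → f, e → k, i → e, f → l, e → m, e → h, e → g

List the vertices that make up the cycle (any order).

d, e, f, i, l

DFS with gray/black marking from i:
i gray
  e gray
    g gray
    g black
    c gray
      k gray
      k black
    c black
    h gray
    h black
    e→k: k black — skip
    f gray
      a gray
        a→g: g black — skip
      a black
      l gray
        d gray
          d→i: i is gray → back edge
Back edge closes the cycle i → e → f → l → d → i; its vertices are {d, e, f, i, l}.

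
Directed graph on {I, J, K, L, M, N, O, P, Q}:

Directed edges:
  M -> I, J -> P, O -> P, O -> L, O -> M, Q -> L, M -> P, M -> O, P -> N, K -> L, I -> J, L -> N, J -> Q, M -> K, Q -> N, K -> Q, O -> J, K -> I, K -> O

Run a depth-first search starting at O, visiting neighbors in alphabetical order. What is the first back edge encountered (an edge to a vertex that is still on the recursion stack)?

K→O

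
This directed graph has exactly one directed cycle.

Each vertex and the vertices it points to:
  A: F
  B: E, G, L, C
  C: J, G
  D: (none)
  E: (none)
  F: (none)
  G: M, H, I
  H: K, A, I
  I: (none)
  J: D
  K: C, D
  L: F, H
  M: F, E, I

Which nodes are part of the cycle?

C, G, H, K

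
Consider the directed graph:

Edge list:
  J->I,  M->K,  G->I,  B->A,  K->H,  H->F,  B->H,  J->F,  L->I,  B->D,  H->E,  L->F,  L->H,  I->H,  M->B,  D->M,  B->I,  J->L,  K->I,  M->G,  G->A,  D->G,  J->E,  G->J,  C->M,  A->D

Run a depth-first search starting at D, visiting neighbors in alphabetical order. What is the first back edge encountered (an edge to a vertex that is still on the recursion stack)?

DFS from D (visiting neighbors in alphabetical order); mark gray on enter, black on exit:
D gray
  G gray
    A gray
      A→D: D is gray → back edge
First back edge: A → D.

A->D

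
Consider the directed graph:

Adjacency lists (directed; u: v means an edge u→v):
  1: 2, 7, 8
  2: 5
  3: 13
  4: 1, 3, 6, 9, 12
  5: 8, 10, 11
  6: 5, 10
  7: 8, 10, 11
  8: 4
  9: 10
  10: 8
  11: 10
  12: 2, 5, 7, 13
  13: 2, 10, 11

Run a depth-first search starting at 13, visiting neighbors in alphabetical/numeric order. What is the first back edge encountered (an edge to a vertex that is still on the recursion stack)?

DFS from 13 (visiting neighbors in alphabetical/numeric order); mark gray on enter, black on exit:
13 gray
  2 gray
    5 gray
      8 gray
        4 gray
          1 gray
            1→2: 2 is gray → back edge
First back edge: 1 → 2.

1→2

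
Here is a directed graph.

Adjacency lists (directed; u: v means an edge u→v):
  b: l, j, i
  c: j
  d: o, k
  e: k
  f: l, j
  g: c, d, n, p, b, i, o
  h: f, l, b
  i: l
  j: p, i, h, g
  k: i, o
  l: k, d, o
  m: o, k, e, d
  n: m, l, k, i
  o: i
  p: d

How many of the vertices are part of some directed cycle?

11

A vertex is on a directed cycle iff it belongs to a strongly connected component of size ≥ 2 (or has a self-loop).
The vertices on cycles are {b, c, d, f, g, h, i, j, k, l, o} — 11 in total.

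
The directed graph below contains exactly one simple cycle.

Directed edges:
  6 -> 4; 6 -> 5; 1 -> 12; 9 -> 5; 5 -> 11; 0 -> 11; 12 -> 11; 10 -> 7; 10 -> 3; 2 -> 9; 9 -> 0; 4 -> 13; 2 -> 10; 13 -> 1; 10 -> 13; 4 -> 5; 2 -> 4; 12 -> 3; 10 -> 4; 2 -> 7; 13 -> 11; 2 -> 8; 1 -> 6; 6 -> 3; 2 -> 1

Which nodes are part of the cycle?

DFS with gray/black marking from 1:
1 gray
  6 gray
    3 gray
    3 black
    5 gray
      11 gray
      11 black
    5 black
    4 gray
      4→5: 5 black — skip
      13 gray
        13→1: 1 is gray → back edge
Back edge closes the cycle 1 → 6 → 4 → 13 → 1; its vertices are {1, 4, 6, 13}.

1, 4, 6, 13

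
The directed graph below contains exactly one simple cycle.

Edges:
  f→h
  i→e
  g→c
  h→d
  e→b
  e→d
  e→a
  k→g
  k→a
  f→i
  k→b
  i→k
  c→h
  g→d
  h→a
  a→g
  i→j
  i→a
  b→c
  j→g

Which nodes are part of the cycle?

a, c, g, h

DFS with gray/black marking from h:
h gray
  a gray
    g gray
      d gray
      d black
      c gray
        c→h: h is gray → back edge
Back edge closes the cycle h → a → g → c → h; its vertices are {a, c, g, h}.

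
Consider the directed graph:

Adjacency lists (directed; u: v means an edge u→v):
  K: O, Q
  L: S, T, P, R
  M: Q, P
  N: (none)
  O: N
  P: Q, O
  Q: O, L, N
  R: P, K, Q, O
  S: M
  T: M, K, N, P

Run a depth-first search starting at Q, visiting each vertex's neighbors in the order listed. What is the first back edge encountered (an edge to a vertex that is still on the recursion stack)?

M->Q

DFS from Q (visiting each vertex's neighbors in the order listed); mark gray on enter, black on exit:
Q gray
  O gray
    N gray
    N black
  O black
  L gray
    S gray
      M gray
        M→Q: Q is gray → back edge
First back edge: M → Q.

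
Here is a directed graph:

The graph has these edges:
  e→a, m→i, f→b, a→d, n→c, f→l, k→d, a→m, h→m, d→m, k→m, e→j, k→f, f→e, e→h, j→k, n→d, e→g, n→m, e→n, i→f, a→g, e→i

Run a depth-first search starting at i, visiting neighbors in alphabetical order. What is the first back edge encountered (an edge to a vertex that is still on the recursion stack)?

DFS from i (visiting neighbors in alphabetical order); mark gray on enter, black on exit:
i gray
  f gray
    b gray
    b black
    e gray
      a gray
        d gray
          m gray
            m→i: i is gray → back edge
First back edge: m → i.

m->i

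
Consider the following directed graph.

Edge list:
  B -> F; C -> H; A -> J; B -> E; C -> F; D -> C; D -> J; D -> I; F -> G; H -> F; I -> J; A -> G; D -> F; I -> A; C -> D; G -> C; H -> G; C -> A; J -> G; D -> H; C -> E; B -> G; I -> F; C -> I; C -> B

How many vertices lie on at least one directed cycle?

9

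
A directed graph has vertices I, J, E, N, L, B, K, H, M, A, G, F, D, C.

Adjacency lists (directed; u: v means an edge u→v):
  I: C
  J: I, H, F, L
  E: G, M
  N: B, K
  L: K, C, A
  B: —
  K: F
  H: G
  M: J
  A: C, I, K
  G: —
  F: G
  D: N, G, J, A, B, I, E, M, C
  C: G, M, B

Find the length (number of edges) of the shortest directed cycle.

4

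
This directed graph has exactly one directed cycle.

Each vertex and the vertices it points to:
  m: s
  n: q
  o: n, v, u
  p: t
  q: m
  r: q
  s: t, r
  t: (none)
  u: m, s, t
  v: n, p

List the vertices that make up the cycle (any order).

DFS with gray/black marking from s:
s gray
  t gray
  t black
  r gray
    q gray
      m gray
        m→s: s is gray → back edge
Back edge closes the cycle s → r → q → m → s; its vertices are {m, q, r, s}.

m, q, r, s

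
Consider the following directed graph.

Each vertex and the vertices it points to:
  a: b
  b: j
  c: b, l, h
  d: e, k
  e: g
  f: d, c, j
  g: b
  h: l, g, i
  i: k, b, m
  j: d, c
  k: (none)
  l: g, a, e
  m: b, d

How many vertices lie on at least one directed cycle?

11

A vertex is on a directed cycle iff it belongs to a strongly connected component of size ≥ 2 (or has a self-loop).
The vertices on cycles are {a, b, c, d, e, g, h, i, j, l, m} — 11 in total.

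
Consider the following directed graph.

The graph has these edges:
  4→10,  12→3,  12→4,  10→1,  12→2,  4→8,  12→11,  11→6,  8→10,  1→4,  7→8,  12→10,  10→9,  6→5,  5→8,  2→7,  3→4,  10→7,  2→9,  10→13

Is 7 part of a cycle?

Yes

7 is on a cycle iff 7 can reach itself via ≥1 edge.
7 → 8 → 10 → 7 — yes.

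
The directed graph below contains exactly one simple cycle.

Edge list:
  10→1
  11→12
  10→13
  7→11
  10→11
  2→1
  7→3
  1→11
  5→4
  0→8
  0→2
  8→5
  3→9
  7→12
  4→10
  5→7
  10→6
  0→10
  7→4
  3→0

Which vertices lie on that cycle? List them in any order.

0, 3, 5, 7, 8

DFS with gray/black marking from 3:
3 gray
  0 gray
    2 gray
      1 gray
        11 gray
          12 gray
          12 black
        11 black
      1 black
    2 black
    8 gray
      5 gray
        4 gray
          10 gray
            6 gray
            6 black
            10→11: 11 black — skip
            13 gray
            13 black
            10→1: 1 black — skip
          10 black
        4 black
        7 gray
          7→12: 12 black — skip
          7→11: 11 black — skip
          7→4: 4 black — skip
          7→3: 3 is gray → back edge
Back edge closes the cycle 3 → 0 → 8 → 5 → 7 → 3; its vertices are {0, 3, 5, 7, 8}.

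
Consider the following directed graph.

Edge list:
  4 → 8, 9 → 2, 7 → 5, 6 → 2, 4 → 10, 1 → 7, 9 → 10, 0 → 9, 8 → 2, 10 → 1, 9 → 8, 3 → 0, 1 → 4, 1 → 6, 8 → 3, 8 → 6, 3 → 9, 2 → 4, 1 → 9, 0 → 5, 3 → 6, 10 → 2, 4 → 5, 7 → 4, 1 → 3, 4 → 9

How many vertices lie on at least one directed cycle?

10

A vertex is on a directed cycle iff it belongs to a strongly connected component of size ≥ 2 (or has a self-loop).
The vertices on cycles are {0, 1, 2, 3, 4, 6, 7, 8, 9, 10} — 10 in total.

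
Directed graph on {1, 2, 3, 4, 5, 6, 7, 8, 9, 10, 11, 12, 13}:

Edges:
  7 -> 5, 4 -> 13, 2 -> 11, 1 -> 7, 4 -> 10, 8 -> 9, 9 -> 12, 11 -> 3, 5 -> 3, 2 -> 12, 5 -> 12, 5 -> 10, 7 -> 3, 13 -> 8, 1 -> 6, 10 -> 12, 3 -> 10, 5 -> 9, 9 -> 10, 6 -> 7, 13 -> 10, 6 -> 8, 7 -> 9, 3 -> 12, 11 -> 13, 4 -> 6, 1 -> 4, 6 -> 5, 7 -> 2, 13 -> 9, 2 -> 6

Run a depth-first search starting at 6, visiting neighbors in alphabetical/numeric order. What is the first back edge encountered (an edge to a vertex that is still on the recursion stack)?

DFS from 6 (visiting neighbors in alphabetical/numeric order); mark gray on enter, black on exit:
6 gray
  5 gray
    3 gray
      10 gray
        12 gray
        12 black
      10 black
      3→12: 12 black — skip
    3 black
    9 gray
      9→10: 10 black — skip
      9→12: 12 black — skip
    9 black
    5→10: 10 black — skip
    5→12: 12 black — skip
  5 black
  7 gray
    2 gray
      2→6: 6 is gray → back edge
First back edge: 2 → 6.

2→6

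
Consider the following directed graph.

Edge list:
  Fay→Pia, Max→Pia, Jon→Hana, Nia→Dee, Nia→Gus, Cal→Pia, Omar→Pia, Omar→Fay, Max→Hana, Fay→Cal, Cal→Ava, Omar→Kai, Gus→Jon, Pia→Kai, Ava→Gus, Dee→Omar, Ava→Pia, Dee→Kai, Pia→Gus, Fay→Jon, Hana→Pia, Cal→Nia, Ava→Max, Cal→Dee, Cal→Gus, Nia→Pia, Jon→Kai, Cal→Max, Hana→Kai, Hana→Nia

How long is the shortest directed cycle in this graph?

For each vertex v, BFS finds the shortest path from v back to v.
The shortest such closed walk is Fay → Cal → Dee → Omar → Fay, length 4.

4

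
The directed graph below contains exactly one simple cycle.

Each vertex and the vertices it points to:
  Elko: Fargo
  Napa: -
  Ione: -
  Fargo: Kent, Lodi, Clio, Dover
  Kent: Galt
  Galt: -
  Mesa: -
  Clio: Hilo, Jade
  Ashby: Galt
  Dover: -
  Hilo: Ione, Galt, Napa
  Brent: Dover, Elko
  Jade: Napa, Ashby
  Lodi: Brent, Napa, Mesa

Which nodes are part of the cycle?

Elko, Lodi, Brent, Fargo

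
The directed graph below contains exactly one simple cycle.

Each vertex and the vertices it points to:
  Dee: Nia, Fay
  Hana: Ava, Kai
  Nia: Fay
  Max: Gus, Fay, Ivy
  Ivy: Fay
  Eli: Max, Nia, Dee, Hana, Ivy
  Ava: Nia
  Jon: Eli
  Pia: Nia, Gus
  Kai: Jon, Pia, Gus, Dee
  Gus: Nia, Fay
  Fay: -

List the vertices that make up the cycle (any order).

DFS with gray/black marking from Hana:
Hana gray
  Ava gray
    Nia gray
      Fay gray
      Fay black
    Nia black
  Ava black
  Kai gray
    Jon gray
      Eli gray
        Max gray
          Gus gray
            Gus→Nia: Nia black — skip
            Gus→Fay: Fay black — skip
          Gus black
          Max→Fay: Fay black — skip
          Ivy gray
            Ivy→Fay: Fay black — skip
          Ivy black
        Max black
        Eli→Nia: Nia black — skip
        Dee gray
          Dee→Nia: Nia black — skip
          Dee→Fay: Fay black — skip
        Dee black
        Eli→Hana: Hana is gray → back edge
Back edge closes the cycle Hana → Kai → Jon → Eli → Hana; its vertices are {Eli, Jon, Kai, Hana}.

Eli, Jon, Kai, Hana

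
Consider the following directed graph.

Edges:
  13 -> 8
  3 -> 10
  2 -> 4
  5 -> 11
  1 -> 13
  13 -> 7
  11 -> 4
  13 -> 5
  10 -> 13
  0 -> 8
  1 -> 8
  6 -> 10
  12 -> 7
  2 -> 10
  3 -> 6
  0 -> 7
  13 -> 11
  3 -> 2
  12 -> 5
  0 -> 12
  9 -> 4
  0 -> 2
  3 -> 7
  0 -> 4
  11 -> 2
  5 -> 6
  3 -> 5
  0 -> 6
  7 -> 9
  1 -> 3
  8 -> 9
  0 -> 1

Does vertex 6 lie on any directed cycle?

Yes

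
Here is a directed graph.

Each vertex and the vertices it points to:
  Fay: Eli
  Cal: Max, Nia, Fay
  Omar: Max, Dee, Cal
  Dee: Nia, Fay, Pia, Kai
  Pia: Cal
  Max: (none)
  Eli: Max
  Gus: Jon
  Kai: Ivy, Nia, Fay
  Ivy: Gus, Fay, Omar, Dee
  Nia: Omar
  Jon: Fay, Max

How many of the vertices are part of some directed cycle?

7

A vertex is on a directed cycle iff it belongs to a strongly connected component of size ≥ 2 (or has a self-loop).
The vertices on cycles are {Cal, Dee, Ivy, Kai, Nia, Pia, Omar} — 7 in total.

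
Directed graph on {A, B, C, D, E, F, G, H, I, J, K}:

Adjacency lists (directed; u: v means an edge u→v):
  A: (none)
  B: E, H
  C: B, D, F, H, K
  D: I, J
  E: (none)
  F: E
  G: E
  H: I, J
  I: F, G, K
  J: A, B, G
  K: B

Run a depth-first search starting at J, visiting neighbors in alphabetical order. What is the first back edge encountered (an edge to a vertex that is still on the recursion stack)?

DFS from J (visiting neighbors in alphabetical order); mark gray on enter, black on exit:
J gray
  A gray
  A black
  B gray
    E gray
    E black
    H gray
      I gray
        F gray
          F→E: E black — skip
        F black
        G gray
          G→E: E black — skip
        G black
        K gray
          K→B: B is gray → back edge
First back edge: K → B.

K->B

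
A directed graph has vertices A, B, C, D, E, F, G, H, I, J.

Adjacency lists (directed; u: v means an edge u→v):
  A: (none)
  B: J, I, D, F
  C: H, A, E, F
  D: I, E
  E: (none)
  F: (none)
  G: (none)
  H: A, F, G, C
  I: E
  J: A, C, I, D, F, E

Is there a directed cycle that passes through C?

Yes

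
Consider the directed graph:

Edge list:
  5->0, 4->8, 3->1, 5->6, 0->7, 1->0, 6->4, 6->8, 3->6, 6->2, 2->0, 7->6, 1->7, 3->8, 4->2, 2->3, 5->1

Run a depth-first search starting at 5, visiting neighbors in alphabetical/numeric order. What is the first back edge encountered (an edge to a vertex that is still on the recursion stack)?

DFS from 5 (visiting neighbors in alphabetical/numeric order); mark gray on enter, black on exit:
5 gray
  0 gray
    7 gray
      6 gray
        2 gray
          2→0: 0 is gray → back edge
First back edge: 2 → 0.

2->0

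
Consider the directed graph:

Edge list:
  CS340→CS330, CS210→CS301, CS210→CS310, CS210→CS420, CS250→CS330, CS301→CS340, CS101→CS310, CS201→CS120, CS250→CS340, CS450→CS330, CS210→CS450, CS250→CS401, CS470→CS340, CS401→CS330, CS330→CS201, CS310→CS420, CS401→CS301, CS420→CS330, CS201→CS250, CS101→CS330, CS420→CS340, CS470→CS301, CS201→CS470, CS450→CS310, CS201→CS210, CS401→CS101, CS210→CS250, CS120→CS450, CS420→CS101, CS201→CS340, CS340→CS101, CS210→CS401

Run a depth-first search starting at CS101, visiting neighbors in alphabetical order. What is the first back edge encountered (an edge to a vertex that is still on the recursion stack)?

DFS from CS101 (visiting neighbors in alphabetical order); mark gray on enter, black on exit:
CS101 gray
  CS310 gray
    CS420 gray
      CS420→CS101: CS101 is gray → back edge
First back edge: CS420 → CS101.

CS420→CS101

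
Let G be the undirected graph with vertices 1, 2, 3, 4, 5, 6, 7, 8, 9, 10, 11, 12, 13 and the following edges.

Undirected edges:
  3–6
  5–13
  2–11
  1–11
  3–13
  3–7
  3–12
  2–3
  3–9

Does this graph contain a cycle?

No

DFS, tracking each vertex's parent; an edge to a visited non-parent vertex closes a cycle.
Start from 7:
visit 7 (parent –)
  visit 3 (parent 7)
    visit 12 (parent 3)
      12–3: parent, skip
    visit 9 (parent 3)
      9–3: parent, skip
    visit 6 (parent 3)
      6–3: parent, skip
    3–7: parent, skip
    visit 2 (parent 3)
      visit 11 (parent 2)
        visit 1 (parent 11)
          1–11: parent, skip
        11–2: parent, skip
      2–3: parent, skip
    visit 13 (parent 3)
      visit 5 (parent 13)
        5–13: parent, skip
      13–3: parent, skip
visit 4 (parent –)
visit 8 (parent –)
visit 10 (parent –)
No non-parent visited neighbor found — the graph is a forest.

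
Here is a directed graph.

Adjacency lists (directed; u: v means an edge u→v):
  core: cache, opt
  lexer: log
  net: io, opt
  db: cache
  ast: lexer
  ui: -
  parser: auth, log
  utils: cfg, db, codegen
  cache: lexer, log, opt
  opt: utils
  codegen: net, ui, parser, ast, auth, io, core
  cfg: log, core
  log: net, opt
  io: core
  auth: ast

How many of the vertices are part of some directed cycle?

14

A vertex is on a directed cycle iff it belongs to a strongly connected component of size ≥ 2 (or has a self-loop).
The vertices on cycles are {db, io, ast, cfg, log, net, opt, auth, core, cache, lexer, utils, parser, codegen} — 14 in total.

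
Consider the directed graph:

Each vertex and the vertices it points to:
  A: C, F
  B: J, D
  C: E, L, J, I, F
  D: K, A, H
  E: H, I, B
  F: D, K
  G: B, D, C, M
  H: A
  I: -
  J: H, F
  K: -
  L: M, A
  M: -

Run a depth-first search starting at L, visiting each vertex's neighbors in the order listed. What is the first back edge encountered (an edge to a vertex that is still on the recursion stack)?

DFS from L (visiting each vertex's neighbors in the order listed); mark gray on enter, black on exit:
L gray
  M gray
  M black
  A gray
    C gray
      E gray
        H gray
          H→A: A is gray → back edge
First back edge: H → A.

H→A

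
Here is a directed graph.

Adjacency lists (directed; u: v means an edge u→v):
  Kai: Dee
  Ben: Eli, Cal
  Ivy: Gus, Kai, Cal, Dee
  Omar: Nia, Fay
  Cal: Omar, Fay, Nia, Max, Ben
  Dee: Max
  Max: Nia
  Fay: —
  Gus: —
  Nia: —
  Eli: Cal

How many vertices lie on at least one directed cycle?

3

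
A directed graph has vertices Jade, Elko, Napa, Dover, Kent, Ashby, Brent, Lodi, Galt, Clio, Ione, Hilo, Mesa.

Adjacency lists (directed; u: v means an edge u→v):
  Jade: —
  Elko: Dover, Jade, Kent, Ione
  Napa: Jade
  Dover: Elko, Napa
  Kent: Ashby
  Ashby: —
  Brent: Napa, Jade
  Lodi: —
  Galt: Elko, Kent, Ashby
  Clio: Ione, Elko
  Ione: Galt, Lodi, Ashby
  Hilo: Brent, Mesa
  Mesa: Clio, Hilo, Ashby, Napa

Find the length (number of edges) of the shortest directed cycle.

For each vertex v, BFS finds the shortest path from v back to v.
The shortest such closed walk is Mesa → Hilo → Mesa, length 2.

2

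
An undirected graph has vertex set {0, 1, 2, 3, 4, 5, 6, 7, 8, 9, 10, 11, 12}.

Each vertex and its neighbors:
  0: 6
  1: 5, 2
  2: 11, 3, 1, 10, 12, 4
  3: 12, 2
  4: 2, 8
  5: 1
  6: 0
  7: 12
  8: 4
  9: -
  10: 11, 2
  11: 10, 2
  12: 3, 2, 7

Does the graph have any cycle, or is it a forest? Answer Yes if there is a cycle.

DFS, tracking each vertex's parent; an edge to a visited non-parent vertex closes a cycle.
Start from 3:
visit 3 (parent –)
  visit 12 (parent 3)
    12–3: parent, skip
    visit 2 (parent 12)
      visit 11 (parent 2)
        visit 10 (parent 11)
          10–11: parent, skip
          10–2: 2 visited and ≠ parent → cycle
Cycle: 2 – 11 – 10 – 2.

Yes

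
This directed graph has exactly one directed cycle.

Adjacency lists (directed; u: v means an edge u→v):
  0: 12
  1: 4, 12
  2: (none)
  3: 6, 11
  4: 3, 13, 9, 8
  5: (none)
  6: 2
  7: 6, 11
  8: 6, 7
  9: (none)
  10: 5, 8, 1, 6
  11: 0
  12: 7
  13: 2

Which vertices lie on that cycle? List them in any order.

0, 7, 11, 12

DFS with gray/black marking from 12:
12 gray
  7 gray
    6 gray
      2 gray
      2 black
    6 black
    11 gray
      0 gray
        0→12: 12 is gray → back edge
Back edge closes the cycle 12 → 7 → 11 → 0 → 12; its vertices are {0, 7, 11, 12}.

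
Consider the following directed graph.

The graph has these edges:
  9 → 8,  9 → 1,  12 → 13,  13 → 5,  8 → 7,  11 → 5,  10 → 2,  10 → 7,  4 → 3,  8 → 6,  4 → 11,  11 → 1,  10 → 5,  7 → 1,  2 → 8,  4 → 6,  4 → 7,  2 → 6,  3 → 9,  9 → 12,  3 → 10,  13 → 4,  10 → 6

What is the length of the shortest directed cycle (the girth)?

For each vertex v, BFS finds the shortest path from v back to v.
The shortest such closed walk is 12 → 13 → 4 → 3 → 9 → 12, length 5.

5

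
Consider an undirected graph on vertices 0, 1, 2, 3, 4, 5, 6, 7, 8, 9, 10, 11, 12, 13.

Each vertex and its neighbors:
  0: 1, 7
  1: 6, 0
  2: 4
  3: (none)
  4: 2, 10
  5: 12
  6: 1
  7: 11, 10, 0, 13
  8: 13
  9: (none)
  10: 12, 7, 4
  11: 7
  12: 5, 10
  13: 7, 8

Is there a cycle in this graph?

DFS, tracking each vertex's parent; an edge to a visited non-parent vertex closes a cycle.
Start from 1:
visit 1 (parent –)
  visit 6 (parent 1)
    6–1: parent, skip
  visit 0 (parent 1)
    0–1: parent, skip
    visit 7 (parent 0)
      visit 11 (parent 7)
        11–7: parent, skip
      visit 10 (parent 7)
        visit 12 (parent 10)
          visit 5 (parent 12)
            5–12: parent, skip
          12–10: parent, skip
        10–7: parent, skip
        visit 4 (parent 10)
          visit 2 (parent 4)
            2–4: parent, skip
          4–10: parent, skip
      7–0: parent, skip
      visit 13 (parent 7)
        13–7: parent, skip
        visit 8 (parent 13)
          8–13: parent, skip
visit 3 (parent –)
visit 9 (parent –)
No non-parent visited neighbor found — the graph is a forest.

No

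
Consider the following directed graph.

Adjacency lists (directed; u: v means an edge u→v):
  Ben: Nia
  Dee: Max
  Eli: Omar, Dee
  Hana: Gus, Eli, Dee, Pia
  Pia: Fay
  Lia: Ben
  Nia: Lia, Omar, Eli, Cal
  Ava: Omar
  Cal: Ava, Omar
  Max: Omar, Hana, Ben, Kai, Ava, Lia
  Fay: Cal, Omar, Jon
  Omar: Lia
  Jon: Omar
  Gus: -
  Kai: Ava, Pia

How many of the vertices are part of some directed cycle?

14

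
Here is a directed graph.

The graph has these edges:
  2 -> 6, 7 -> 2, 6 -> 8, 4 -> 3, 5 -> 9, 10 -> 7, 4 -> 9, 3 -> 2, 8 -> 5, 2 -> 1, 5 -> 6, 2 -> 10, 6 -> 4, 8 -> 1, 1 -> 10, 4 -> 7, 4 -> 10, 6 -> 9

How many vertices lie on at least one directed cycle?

A vertex is on a directed cycle iff it belongs to a strongly connected component of size ≥ 2 (or has a self-loop).
The vertices on cycles are {1, 2, 3, 4, 5, 6, 7, 8, 10} — 9 in total.

9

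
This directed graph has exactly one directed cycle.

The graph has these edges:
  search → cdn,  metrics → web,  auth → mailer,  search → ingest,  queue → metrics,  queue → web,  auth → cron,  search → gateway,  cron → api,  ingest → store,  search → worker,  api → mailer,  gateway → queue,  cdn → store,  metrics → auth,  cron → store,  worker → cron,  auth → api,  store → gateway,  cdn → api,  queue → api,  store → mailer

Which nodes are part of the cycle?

DFS with gray/black marking from gateway:
gateway gray
  queue gray
    api gray
      mailer gray
      mailer black
    api black
    web gray
    web black
    metrics gray
      metrics→web: web black — skip
      auth gray
        cron gray
          store gray
            store→mailer: mailer black — skip
            store→gateway: gateway is gray → back edge
Back edge closes the cycle gateway → queue → metrics → auth → cron → store → gateway; its vertices are {auth, cron, queue, store, gateway, metrics}.

auth, cron, queue, store, gateway, metrics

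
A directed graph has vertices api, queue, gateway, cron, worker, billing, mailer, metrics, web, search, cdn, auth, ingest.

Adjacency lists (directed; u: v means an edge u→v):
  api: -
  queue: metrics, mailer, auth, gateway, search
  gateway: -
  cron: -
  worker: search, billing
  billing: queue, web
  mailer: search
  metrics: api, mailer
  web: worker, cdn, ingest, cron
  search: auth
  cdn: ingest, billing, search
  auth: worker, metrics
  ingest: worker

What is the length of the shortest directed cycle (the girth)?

For each vertex v, BFS finds the shortest path from v back to v.
The shortest such closed walk is billing → web → worker → billing, length 3.

3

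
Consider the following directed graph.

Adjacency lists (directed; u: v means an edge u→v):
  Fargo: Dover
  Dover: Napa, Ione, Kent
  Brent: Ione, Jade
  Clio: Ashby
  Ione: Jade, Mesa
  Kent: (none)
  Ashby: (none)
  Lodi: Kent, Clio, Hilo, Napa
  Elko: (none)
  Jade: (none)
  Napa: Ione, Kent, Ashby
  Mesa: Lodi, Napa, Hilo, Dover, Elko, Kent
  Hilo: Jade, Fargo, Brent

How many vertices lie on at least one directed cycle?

A vertex is on a directed cycle iff it belongs to a strongly connected component of size ≥ 2 (or has a self-loop).
The vertices on cycles are {Hilo, Ione, Lodi, Mesa, Napa, Brent, Dover, Fargo} — 8 in total.

8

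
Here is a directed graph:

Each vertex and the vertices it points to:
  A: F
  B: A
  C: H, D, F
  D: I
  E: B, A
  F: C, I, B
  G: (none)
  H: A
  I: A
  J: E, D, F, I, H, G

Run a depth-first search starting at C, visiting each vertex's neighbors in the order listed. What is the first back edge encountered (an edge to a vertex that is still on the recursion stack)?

DFS from C (visiting each vertex's neighbors in the order listed); mark gray on enter, black on exit:
C gray
  H gray
    A gray
      F gray
        F→C: C is gray → back edge
First back edge: F → C.

F→C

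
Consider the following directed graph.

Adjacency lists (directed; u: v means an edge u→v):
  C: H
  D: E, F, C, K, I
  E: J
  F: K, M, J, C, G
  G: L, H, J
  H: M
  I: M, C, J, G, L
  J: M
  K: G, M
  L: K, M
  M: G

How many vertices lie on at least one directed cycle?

A vertex is on a directed cycle iff it belongs to a strongly connected component of size ≥ 2 (or has a self-loop).
The vertices on cycles are {G, H, J, K, L, M} — 6 in total.

6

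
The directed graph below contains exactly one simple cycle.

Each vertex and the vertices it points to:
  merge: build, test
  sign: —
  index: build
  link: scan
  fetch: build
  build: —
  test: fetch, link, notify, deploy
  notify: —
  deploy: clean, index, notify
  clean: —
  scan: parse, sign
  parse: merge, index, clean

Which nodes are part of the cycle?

link, scan, test, merge, parse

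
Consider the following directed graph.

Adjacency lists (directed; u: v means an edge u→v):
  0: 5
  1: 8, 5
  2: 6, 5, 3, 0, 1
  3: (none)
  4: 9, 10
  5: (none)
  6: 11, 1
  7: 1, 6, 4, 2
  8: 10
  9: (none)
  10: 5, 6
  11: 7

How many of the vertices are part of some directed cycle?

A vertex is on a directed cycle iff it belongs to a strongly connected component of size ≥ 2 (or has a self-loop).
The vertices on cycles are {1, 2, 4, 6, 7, 8, 10, 11} — 8 in total.

8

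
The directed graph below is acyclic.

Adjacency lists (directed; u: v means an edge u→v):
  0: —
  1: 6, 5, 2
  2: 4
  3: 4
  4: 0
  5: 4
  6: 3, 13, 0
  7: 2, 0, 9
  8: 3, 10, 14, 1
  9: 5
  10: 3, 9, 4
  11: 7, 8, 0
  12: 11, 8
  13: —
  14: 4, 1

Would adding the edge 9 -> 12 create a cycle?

Yes

Adding 9→12 creates a cycle iff 12 can already reach 9.
Path from 12: 12 → 11 → 7 → 9.
So 12 → … → 9 → 12 is a cycle.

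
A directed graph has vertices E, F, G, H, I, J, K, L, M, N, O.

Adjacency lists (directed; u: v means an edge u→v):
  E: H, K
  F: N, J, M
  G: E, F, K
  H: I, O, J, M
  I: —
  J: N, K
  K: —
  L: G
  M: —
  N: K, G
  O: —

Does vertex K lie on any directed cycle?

No

K lies on a cycle iff there is a path from K back to itself.
Exploring from K, it never reaches itself; equivalently, its strongly connected component is a singleton.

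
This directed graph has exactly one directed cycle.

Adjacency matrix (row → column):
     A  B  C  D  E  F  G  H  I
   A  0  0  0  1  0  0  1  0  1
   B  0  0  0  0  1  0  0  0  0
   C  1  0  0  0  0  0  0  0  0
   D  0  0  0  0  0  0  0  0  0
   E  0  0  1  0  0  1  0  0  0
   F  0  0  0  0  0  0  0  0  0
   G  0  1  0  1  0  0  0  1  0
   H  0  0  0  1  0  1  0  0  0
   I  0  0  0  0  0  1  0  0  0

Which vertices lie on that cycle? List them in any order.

DFS with gray/black marking from E:
E gray
  C gray
    A gray
      G gray
        H gray
          F gray
          F black
          D gray
          D black
        H black
        G→D: D black — skip
        B gray
          B→E: E is gray → back edge
Back edge closes the cycle E → C → A → G → B → E; its vertices are {A, B, C, E, G}.

A, B, C, E, G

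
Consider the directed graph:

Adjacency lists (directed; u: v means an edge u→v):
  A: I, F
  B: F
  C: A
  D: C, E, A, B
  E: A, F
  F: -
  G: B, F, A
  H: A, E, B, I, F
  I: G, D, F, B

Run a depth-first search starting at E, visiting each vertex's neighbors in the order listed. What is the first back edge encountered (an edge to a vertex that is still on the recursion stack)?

G→A

DFS from E (visiting each vertex's neighbors in the order listed); mark gray on enter, black on exit:
E gray
  A gray
    I gray
      G gray
        B gray
          F gray
          F black
        B black
        G→F: F black — skip
        G→A: A is gray → back edge
First back edge: G → A.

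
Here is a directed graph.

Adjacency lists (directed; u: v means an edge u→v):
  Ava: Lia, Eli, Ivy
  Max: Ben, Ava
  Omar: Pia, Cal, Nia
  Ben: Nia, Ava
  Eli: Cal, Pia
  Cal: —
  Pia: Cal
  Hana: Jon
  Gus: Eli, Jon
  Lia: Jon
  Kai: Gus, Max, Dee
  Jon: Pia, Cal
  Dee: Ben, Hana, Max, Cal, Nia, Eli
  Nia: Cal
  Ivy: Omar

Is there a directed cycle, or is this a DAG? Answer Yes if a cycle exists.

No

DFS with white/gray/black marking, starting from Ben:
Ben gray
  Nia gray
    Cal gray
    Cal black
  Nia black
  Ava gray
    Lia gray
      Jon gray
        Pia gray
          Pia→Cal: Cal black — skip
        Pia black
        Jon→Cal: Cal black — skip
      Jon black
    Lia black
    Eli gray
      Eli→Cal: Cal black — skip
      Eli→Pia: Pia black — skip
    Eli black
    Ivy gray
      Omar gray
        Omar→Pia: Pia black — skip
        Omar→Cal: Cal black — skip
        Omar→Nia: Nia black — skip
      Omar black
    Ivy black
  Ava black
Ben black
Max gray
  Max→Ben: Ben black — skip
  Max→Ava: Ava black — skip
Max black
Hana gray
  Hana→Jon: Jon black — skip
Hana black
Gus gray
  Gus→Eli: Eli black — skip
  Gus→Jon: Jon black — skip
Gus black
Kai gray
  Kai→Gus: Gus black — skip
  Kai→Max: Max black — skip
  Dee gray
    Dee→Ben: Ben black — skip
    Dee→Hana: Hana black — skip
    Dee→Max: Max black — skip
    Dee→Cal: Cal black — skip
    Dee→Nia: Nia black — skip
    Dee→Eli: Eli black — skip
  Dee black
Kai black
Every edge goes to a white or black vertex — no back edge, so the graph is acyclic.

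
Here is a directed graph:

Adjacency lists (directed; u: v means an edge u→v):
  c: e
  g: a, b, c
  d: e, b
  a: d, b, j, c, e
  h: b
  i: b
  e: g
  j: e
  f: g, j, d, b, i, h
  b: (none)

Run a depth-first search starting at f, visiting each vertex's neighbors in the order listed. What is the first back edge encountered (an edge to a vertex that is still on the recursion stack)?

e->g

DFS from f (visiting each vertex's neighbors in the order listed); mark gray on enter, black on exit:
f gray
  g gray
    a gray
      d gray
        e gray
          e→g: g is gray → back edge
First back edge: e → g.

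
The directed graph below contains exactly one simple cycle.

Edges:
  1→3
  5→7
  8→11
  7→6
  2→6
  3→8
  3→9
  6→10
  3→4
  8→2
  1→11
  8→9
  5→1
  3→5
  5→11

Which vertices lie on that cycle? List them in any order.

1, 3, 5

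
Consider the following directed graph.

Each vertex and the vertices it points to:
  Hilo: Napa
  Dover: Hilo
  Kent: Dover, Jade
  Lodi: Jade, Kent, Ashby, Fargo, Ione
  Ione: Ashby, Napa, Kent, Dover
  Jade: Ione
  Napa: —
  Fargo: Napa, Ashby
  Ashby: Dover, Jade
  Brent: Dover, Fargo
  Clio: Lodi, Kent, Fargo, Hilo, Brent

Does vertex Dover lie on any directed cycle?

Dover lies on a cycle iff there is a path from Dover back to itself.
Exploring from Dover, it never reaches itself; equivalently, its strongly connected component is a singleton.

No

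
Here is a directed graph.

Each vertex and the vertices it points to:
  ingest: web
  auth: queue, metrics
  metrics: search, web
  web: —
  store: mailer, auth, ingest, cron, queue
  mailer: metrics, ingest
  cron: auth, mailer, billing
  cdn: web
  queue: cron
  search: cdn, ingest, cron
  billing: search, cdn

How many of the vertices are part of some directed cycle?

A vertex is on a directed cycle iff it belongs to a strongly connected component of size ≥ 2 (or has a self-loop).
The vertices on cycles are {auth, cron, queue, mailer, search, billing, metrics} — 7 in total.

7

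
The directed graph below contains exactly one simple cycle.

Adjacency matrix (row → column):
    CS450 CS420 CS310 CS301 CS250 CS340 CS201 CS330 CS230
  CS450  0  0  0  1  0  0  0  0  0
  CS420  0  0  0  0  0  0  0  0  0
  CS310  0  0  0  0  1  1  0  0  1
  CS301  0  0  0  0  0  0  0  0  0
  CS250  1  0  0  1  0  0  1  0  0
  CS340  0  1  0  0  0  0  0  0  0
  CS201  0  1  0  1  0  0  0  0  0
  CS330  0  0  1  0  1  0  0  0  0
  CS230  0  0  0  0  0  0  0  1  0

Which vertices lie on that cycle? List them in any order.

CS230, CS310, CS330

DFS with gray/black marking from CS330:
CS330 gray
  CS310 gray
    CS250 gray
      CS201 gray
        CS301 gray
        CS301 black
        CS420 gray
        CS420 black
      CS201 black
      CS450 gray
        CS450→CS301: CS301 black — skip
      CS450 black
      CS250→CS301: CS301 black — skip
    CS250 black
    CS230 gray
      CS230→CS330: CS330 is gray → back edge
Back edge closes the cycle CS330 → CS310 → CS230 → CS330; its vertices are {CS230, CS310, CS330}.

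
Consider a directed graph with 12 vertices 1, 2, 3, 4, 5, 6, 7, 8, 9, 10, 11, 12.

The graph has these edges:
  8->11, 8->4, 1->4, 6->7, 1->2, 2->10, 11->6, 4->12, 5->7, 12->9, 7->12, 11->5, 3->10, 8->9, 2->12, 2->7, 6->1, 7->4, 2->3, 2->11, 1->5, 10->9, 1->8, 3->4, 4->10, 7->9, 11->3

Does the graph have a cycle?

DFS with white/gray/black marking, starting from 10:
10 gray
  9 gray
  9 black
10 black
1 gray
  5 gray
    7 gray
      7→9: 9 black — skip
      4 gray
        12 gray
          12→9: 9 black — skip
        12 black
        4→10: 10 black — skip
      4 black
      7→12: 12 black — skip
    7 black
  5 black
  8 gray
    8→9: 9 black — skip
    8→4: 4 black — skip
    11 gray
      6 gray
        6→7: 7 black — skip
        6→1: 1 is gray → back edge
Back edge found, so a cycle exists: 1 → 8 → 11 → 6 → 1.

Yes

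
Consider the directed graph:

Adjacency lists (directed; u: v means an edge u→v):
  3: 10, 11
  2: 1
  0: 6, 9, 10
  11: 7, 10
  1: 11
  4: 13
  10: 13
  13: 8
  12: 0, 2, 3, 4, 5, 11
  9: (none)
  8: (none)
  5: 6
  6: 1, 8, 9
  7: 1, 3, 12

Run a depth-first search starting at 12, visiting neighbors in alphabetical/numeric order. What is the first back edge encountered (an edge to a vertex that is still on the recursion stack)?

7→1

DFS from 12 (visiting neighbors in alphabetical/numeric order); mark gray on enter, black on exit:
12 gray
  0 gray
    6 gray
      1 gray
        11 gray
          7 gray
            7→1: 1 is gray → back edge
First back edge: 7 → 1.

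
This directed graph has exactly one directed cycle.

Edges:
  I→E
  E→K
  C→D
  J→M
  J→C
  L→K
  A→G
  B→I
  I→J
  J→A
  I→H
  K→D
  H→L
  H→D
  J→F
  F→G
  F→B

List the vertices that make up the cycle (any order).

B, F, I, J

DFS with gray/black marking from I:
I gray
  H gray
    D gray
    D black
    L gray
      K gray
        K→D: D black — skip
      K black
    L black
  H black
  E gray
    E→K: K black — skip
  E black
  J gray
    M gray
    M black
    A gray
      G gray
      G black
    A black
    C gray
      C→D: D black — skip
    C black
    F gray
      B gray
        B→I: I is gray → back edge
Back edge closes the cycle I → J → F → B → I; its vertices are {B, F, I, J}.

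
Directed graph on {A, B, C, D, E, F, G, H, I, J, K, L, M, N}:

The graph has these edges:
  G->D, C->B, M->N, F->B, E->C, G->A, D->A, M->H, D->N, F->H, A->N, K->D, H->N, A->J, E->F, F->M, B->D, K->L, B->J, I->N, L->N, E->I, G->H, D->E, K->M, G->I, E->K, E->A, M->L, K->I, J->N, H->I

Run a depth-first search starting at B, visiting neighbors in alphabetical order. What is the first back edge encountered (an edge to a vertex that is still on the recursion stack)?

DFS from B (visiting neighbors in alphabetical order); mark gray on enter, black on exit:
B gray
  D gray
    A gray
      J gray
        N gray
        N black
      J black
      A→N: N black — skip
    A black
    E gray
      E→A: A black — skip
      C gray
        C→B: B is gray → back edge
First back edge: C → B.

C->B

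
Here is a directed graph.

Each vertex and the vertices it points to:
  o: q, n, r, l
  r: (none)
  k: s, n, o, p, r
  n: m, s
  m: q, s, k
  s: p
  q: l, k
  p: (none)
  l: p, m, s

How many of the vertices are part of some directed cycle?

A vertex is on a directed cycle iff it belongs to a strongly connected component of size ≥ 2 (or has a self-loop).
The vertices on cycles are {k, l, m, n, o, q} — 6 in total.

6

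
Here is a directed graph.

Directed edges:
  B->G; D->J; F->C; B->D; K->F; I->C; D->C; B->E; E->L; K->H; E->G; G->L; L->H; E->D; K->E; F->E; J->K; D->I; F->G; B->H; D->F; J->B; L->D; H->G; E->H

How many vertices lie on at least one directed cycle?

9

A vertex is on a directed cycle iff it belongs to a strongly connected component of size ≥ 2 (or has a self-loop).
The vertices on cycles are {B, D, E, F, G, H, J, K, L} — 9 in total.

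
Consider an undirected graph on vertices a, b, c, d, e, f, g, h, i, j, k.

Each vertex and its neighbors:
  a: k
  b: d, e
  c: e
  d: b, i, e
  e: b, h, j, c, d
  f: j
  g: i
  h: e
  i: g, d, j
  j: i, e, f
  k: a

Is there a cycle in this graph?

Yes

DFS, tracking each vertex's parent; an edge to a visited non-parent vertex closes a cycle.
Start from j:
visit j (parent –)
  visit i (parent j)
    visit g (parent i)
      g–i: parent, skip
    visit d (parent i)
      visit b (parent d)
        b–d: parent, skip
        visit e (parent b)
          e–b: parent, skip
          visit h (parent e)
            h–e: parent, skip
          e–j: j visited and ≠ parent → cycle
Cycle: j – i – d – b – e – j.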